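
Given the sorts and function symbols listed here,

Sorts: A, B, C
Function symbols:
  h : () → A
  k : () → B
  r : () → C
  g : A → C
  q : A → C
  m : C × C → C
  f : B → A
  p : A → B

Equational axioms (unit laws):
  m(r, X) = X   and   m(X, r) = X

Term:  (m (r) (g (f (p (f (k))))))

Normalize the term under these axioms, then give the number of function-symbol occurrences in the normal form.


size = 5

1. (m (r) (g (f (p (f (k))))))  →  (g (f (p (f (k)))))
normal form: (g (f (p (f (k)))))


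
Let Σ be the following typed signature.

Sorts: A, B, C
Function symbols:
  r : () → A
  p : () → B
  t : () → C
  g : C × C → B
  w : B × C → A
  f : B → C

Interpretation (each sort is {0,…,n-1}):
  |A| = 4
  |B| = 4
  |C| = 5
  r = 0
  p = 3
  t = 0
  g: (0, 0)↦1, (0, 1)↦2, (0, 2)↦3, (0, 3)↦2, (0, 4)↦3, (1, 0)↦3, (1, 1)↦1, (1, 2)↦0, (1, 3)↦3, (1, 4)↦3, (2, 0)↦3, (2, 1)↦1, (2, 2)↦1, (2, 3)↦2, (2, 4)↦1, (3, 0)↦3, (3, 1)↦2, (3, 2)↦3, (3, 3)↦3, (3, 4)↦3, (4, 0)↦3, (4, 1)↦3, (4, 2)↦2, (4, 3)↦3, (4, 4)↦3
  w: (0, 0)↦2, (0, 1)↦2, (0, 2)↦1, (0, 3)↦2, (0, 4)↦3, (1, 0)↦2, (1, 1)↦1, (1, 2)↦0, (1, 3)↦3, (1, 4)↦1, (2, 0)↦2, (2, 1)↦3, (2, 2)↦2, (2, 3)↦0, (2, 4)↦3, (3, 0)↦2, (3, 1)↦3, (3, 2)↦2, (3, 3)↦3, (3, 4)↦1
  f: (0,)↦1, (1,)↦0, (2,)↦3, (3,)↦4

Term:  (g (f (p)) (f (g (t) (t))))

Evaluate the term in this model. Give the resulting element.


value = 3

  p = 3
  (f (p)) = f(3,) = 4
  t = 0
  t = 0
  (g (t) (t)) = g(0, 0) = 1
  (f (g (t) (t))) = f(1,) = 0
  (g (f (p)) (f (g (t) (t)))) = g(4, 0) = 3


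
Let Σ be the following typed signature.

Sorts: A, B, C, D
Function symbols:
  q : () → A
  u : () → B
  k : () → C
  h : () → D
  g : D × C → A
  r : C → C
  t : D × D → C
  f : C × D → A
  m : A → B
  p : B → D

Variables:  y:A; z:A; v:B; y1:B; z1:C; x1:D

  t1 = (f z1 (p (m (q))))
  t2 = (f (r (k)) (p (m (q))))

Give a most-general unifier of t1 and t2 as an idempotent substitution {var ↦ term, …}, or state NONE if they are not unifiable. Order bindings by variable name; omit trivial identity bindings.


{z1 ↦ (r (k))}


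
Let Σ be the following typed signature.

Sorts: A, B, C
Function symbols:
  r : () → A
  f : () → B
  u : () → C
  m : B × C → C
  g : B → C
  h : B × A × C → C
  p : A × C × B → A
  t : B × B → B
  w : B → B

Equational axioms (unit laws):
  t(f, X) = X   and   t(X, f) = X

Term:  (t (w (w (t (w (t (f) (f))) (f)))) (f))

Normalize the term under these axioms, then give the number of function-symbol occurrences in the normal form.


1. (t (w (w (t (w (t (f) (f))) (f)))) (f))  →  (w (w (t (w (t (f) (f))) (f))))
2. (w (w (t (w (t (f) (f))) (f))))  →  (w (w (w (t (f) (f)))))
3. (w (w (w (t (f) (f)))))  →  (w (w (w (f))))
normal form: (w (w (w (f))))

size = 4


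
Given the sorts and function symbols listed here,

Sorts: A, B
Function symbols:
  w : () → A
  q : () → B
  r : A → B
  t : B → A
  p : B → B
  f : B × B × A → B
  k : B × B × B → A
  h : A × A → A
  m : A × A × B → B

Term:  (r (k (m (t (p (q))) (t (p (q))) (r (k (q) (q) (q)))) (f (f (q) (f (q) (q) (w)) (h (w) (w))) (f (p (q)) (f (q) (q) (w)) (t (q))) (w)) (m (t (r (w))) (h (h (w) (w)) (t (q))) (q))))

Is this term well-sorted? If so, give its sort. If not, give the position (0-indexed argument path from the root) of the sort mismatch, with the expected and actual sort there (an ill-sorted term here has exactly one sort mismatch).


          (q) : B
        (p (q)) : B
      (t (p (q))) : A
          (q) : B
        (p (q)) : B
      (t (p (q))) : A
          (q) : B
          (q) : B
          (q) : B
        (k (q) (q) (q)) : A
      (r (k (q) (q) (q))) : B
    (m (t (p (q))) (t (p (q))) (r (k (q) (q) (q)))) : B
        (q) : B
          (q) : B
          (q) : B
          (w) : A
        (f (q) (q) (w)) : B
          (w) : A
          (w) : A
        (h (w) (w)) : A
      (f (q) (f (q) (q) (w)) (h (w) (w))) : B
          (q) : B
        (p (q)) : B
          (q) : B
          (q) : B
          (w) : A
        (f (q) (q) (w)) : B
          (q) : B
        (t (q)) : A
      (f (p (q)) (f (q) (q) (w)) (t (q))) : B
      (w) : A
    (f (f (q) (f (q) (q) (w)) (h (w) (w))) (f (p (q)) (f (q) (q) (w)) (t (q))) (w)) : B
          (w) : A
        (r (w)) : B
      (t (r (w))) : A
          (w) : A
          (w) : A
        (h (w) (w)) : A
          (q) : B
        (t (q)) : A
      (h (h (w) (w)) (t (q))) : A
      (q) : B
    (m (t (r (w))) (h (h (w) (w)) (t (q))) (q)) : B
  (k (m (t (p (q))) (t (p (q))) (r (k (q) (q) (q)))) (f (f (q) (f (q) (q) (w)) (h (w) (w))) (f (p (q)) (f (q) (q) (w)) (t (q))) (w)) (m (t (r (w))) (h (h (w) (w)) (t (q))) (q))) : A
(r (k (m (t (p (q))) (t (p (q))) (r (k (q) (q) (q)))) (f (f (q) (f (q) (q) (w)) (h (w) (w))) (f (p (q)) (f (q) (q) (w)) (t (q))) (w)) (m (t (r (w))) (h (h (w) (w)) (t (q))) (q)))) : B

well-sorted; sort = B


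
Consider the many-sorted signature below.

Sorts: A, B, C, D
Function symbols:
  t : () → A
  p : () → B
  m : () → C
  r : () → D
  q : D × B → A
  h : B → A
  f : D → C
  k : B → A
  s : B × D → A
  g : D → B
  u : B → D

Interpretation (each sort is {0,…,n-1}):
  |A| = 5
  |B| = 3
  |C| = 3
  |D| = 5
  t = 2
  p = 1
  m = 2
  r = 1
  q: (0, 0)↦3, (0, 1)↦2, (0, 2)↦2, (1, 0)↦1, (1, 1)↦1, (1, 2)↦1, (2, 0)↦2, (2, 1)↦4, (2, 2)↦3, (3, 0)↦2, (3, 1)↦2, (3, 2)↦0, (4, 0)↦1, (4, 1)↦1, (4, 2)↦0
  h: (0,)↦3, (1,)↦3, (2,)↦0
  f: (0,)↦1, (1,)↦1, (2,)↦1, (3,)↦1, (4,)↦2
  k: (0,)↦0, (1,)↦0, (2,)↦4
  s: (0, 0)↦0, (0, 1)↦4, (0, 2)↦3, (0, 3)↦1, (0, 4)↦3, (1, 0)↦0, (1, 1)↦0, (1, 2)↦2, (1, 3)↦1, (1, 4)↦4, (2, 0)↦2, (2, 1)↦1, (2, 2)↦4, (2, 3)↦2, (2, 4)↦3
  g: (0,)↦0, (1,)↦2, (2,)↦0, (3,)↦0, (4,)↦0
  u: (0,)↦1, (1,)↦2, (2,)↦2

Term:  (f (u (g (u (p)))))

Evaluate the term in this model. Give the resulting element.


  p = 1
  (u (p)) = u(1,) = 2
  (g (u (p))) = g(2,) = 0
  (u (g (u (p)))) = u(0,) = 1
  (f (u (g (u (p))))) = f(1,) = 1

value = 1


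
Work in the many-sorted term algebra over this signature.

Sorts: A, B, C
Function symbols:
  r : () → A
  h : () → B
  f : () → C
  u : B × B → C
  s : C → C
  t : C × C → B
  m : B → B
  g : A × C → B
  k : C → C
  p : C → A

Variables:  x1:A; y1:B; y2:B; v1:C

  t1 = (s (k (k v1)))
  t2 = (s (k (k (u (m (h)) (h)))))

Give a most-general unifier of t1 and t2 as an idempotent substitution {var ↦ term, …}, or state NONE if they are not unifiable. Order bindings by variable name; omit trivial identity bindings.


{v1 ↦ (u (m (h)) (h))}


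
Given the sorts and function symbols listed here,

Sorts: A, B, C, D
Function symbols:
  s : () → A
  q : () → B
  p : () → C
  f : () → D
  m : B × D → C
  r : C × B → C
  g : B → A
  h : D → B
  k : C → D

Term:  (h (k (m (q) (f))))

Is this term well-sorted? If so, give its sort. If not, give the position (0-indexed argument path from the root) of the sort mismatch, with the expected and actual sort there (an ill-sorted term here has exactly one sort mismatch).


well-sorted; sort = B

      (q) : B
      (f) : D
    (m (q) (f)) : C
  (k (m (q) (f))) : D
(h (k (m (q) (f)))) : B


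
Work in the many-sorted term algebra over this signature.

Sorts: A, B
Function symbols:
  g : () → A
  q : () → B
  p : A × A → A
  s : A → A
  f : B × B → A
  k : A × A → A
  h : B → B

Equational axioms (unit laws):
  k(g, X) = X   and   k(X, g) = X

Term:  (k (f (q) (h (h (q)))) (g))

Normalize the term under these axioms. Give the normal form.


1. (k (f (q) (h (h (q)))) (g))  →  (f (q) (h (h (q))))

normal form = (f (q) (h (h (q))))


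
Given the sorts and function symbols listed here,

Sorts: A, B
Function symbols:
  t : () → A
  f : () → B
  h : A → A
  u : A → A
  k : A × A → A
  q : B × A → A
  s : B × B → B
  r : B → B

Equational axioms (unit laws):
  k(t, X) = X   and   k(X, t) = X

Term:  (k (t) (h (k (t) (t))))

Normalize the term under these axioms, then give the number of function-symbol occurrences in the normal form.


1. (k (t) (h (k (t) (t))))  →  (h (k (t) (t)))
2. (h (k (t) (t)))  →  (h (t))
normal form: (h (t))

size = 2


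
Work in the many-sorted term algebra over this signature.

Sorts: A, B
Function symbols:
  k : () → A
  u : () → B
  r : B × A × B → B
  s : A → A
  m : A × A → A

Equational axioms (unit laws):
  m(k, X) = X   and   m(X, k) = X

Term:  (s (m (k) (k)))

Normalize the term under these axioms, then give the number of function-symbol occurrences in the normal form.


1. (s (m (k) (k)))  →  (s (k))
normal form: (s (k))

size = 2


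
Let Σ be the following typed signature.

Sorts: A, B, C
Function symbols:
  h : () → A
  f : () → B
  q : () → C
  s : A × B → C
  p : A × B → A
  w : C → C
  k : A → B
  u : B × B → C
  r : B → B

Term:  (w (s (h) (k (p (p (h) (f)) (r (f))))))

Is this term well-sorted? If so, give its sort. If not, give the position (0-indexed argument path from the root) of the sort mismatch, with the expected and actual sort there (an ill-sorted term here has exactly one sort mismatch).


well-sorted; sort = C

    (h) : A
          (h) : A
          (f) : B
        (p (h) (f)) : A
          (f) : B
        (r (f)) : B
      (p (p (h) (f)) (r (f))) : A
    (k (p (p (h) (f)) (r (f)))) : B
  (s (h) (k (p (p (h) (f)) (r (f))))) : C
(w (s (h) (k (p (p (h) (f)) (r (f)))))) : C


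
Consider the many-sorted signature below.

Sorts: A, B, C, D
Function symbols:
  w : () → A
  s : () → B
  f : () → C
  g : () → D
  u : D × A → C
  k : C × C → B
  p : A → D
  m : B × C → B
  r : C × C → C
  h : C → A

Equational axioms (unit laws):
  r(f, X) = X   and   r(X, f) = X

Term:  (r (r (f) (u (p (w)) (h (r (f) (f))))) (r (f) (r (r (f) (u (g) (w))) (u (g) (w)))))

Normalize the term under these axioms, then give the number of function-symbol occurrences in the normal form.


1. (r (r (f) (u (p (w)) (h (r (f) (f))))) (r (f) (r (r (f) (u (g) (w))) (u (g) (w)))))  →  (r (u (p (w)) (h (r (f) (f)))) (r (f) (r (r (f) (u (g) (w))) (u (g) (w)))))
2. (r (u (p (w)) (h (r (f) (f)))) (r (f) (r (r (f) (u (g) (w))) (u (g) (w)))))  →  (r (u (p (w)) (h (f))) (r (f) (r (r (f) (u (g) (w))) (u (g) (w)))))
3. (r (u (p (w)) (h (f))) (r (f) (r (r (f) (u (g) (w))) (u (g) (w)))))  →  (r (u (p (w)) (h (f))) (r (r (f) (u (g) (w))) (u (g) (w))))
4. (r (u (p (w)) (h (f))) (r (r (f) (u (g) (w))) (u (g) (w))))  →  (r (u (p (w)) (h (f))) (r (u (g) (w)) (u (g) (w))))
normal form: (r (u (p (w)) (h (f))) (r (u (g) (w)) (u (g) (w))))

size = 13


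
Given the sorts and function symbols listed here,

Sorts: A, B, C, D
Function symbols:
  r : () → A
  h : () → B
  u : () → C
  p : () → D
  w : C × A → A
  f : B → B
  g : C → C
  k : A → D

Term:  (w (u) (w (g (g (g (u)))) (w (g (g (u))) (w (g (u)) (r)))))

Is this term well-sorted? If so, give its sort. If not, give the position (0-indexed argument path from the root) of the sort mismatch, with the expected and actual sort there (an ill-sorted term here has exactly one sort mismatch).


well-sorted; sort = A

  (u) : C
          (u) : C
        (g (u)) : C
      (g (g (u))) : C
    (g (g (g (u)))) : C
          (u) : C
        (g (u)) : C
      (g (g (u))) : C
          (u) : C
        (g (u)) : C
        (r) : A
      (w (g (u)) (r)) : A
    (w (g (g (u))) (w (g (u)) (r))) : A
  (w (g (g (g (u)))) (w (g (g (u))) (w (g (u)) (r)))) : A
(w (u) (w (g (g (g (u)))) (w (g (g (u))) (w (g (u)) (r))))) : A


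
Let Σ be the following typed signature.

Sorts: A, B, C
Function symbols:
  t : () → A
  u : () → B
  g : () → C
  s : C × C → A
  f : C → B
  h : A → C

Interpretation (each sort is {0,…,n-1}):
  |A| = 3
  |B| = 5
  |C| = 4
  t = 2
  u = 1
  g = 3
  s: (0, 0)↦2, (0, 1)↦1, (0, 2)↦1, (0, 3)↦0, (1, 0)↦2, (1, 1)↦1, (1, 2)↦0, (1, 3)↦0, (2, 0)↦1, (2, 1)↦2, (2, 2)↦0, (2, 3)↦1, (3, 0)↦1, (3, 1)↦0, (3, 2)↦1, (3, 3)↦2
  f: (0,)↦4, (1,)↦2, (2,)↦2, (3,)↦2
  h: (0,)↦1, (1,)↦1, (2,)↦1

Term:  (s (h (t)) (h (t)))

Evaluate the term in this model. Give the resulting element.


  t = 2
  (h (t)) = h(2,) = 1
  t = 2
  (h (t)) = h(2,) = 1
  (s (h (t)) (h (t))) = s(1, 1) = 1

value = 1


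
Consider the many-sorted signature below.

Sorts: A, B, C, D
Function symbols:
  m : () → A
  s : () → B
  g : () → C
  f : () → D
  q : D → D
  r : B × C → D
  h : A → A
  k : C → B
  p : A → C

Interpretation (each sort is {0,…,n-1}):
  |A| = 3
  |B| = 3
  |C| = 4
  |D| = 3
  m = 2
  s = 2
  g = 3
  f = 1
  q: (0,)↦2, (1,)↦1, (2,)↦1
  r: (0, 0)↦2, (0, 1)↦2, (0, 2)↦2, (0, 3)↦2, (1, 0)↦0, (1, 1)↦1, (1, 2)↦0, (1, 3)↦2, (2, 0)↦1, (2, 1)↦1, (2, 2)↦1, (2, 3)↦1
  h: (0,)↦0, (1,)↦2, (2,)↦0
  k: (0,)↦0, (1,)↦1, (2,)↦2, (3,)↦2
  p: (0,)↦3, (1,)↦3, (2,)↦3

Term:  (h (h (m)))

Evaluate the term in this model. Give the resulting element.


  m = 2
  (h (m)) = h(2,) = 0
  (h (h (m))) = h(0,) = 0

value = 0


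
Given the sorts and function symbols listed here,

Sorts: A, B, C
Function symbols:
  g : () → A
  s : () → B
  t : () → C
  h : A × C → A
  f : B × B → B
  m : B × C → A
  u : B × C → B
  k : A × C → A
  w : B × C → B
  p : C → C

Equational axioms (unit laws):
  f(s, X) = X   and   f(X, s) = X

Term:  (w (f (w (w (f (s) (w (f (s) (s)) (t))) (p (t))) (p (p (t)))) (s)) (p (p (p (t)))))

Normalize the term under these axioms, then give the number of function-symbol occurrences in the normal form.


1. (w (f (w (w (f (s) (w (f (s) (s)) (t))) (p (t))) (p (p (t)))) (s)) (p (p (p (t)))))  →  (w (w (w (f (s) (w (f (s) (s)) (t))) (p (t))) (p (p (t)))) (p (p (p (t)))))
2. (w (w (w (f (s) (w (f (s) (s)) (t))) (p (t))) (p (p (t)))) (p (p (p (t)))))  →  (w (w (w (w (f (s) (s)) (t)) (p (t))) (p (p (t)))) (p (p (p (t)))))
3. (w (w (w (w (f (s) (s)) (t)) (p (t))) (p (p (t)))) (p (p (p (t)))))  →  (w (w (w (w (s) (t)) (p (t))) (p (p (t)))) (p (p (p (t)))))
normal form: (w (w (w (w (s) (t)) (p (t))) (p (p (t)))) (p (p (p (t)))))

size = 15


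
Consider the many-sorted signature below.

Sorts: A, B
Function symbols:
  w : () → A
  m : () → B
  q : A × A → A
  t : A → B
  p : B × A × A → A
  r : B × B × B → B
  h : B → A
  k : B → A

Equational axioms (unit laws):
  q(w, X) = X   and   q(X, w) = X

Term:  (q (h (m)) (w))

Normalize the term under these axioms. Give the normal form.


1. (q (h (m)) (w))  →  (h (m))

normal form = (h (m))


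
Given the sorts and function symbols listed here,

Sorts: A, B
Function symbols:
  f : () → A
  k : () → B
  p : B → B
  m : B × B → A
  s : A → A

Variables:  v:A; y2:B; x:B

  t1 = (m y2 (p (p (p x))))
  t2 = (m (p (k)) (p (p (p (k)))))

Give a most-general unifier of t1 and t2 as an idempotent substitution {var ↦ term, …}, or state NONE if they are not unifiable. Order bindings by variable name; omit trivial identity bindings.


{x ↦ (k), y2 ↦ (p (k))}


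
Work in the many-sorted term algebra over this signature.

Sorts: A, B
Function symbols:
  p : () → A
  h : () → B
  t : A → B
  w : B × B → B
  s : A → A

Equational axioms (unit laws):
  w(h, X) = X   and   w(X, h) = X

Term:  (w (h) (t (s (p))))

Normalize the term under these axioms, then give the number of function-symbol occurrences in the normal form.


1. (w (h) (t (s (p))))  →  (t (s (p)))
normal form: (t (s (p)))

size = 3


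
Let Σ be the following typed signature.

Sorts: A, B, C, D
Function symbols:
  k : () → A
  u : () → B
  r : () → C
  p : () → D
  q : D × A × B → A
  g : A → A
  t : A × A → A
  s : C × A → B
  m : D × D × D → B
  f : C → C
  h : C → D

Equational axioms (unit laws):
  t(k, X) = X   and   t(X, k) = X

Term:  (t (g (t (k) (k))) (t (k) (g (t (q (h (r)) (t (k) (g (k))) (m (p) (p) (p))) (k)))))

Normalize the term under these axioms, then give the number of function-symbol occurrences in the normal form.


1. (t (g (t (k) (k))) (t (k) (g (t (q (h (r)) (t (k) (g (k))) (m (p) (p) (p))) (k)))))  →  (t (g (k)) (t (k) (g (t (q (h (r)) (t (k) (g (k))) (m (p) (p) (p))) (k)))))
2. (t (g (k)) (t (k) (g (t (q (h (r)) (t (k) (g (k))) (m (p) (p) (p))) (k)))))  →  (t (g (k)) (g (t (q (h (r)) (t (k) (g (k))) (m (p) (p) (p))) (k))))
3. (t (g (k)) (g (t (q (h (r)) (t (k) (g (k))) (m (p) (p) (p))) (k))))  →  (t (g (k)) (g (q (h (r)) (t (k) (g (k))) (m (p) (p) (p)))))
4. (t (g (k)) (g (q (h (r)) (t (k) (g (k))) (m (p) (p) (p)))))  →  (t (g (k)) (g (q (h (r)) (g (k)) (m (p) (p) (p)))))
normal form: (t (g (k)) (g (q (h (r)) (g (k)) (m (p) (p) (p)))))

size = 13


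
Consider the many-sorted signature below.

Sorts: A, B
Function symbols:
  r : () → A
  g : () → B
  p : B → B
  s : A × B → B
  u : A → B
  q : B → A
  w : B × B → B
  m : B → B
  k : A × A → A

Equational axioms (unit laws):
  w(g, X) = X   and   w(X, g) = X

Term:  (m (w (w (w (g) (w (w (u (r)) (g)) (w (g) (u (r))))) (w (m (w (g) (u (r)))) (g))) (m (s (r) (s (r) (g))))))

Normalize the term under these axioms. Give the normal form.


1. (m (w (w (w (g) (w (w (u (r)) (g)) (w (g) (u (r))))) (w (m (w (g) (u (r)))) (g))) (m (s (r) (s (r) (g))))))  →  (m (w (w (w (w (u (r)) (g)) (w (g) (u (r)))) (w (m (w (g) (u (r)))) (g))) (m (s (r) (s (r) (g))))))
2. (m (w (w (w (w (u (r)) (g)) (w (g) (u (r)))) (w (m (w (g) (u (r)))) (g))) (m (s (r) (s (r) (g))))))  →  (m (w (w (w (u (r)) (w (g) (u (r)))) (w (m (w (g) (u (r)))) (g))) (m (s (r) (s (r) (g))))))
3. (m (w (w (w (u (r)) (w (g) (u (r)))) (w (m (w (g) (u (r)))) (g))) (m (s (r) (s (r) (g))))))  →  (m (w (w (w (u (r)) (u (r))) (w (m (w (g) (u (r)))) (g))) (m (s (r) (s (r) (g))))))
4. (m (w (w (w (u (r)) (u (r))) (w (m (w (g) (u (r)))) (g))) (m (s (r) (s (r) (g))))))  →  (m (w (w (w (u (r)) (u (r))) (m (w (g) (u (r))))) (m (s (r) (s (r) (g))))))
5. (m (w (w (w (u (r)) (u (r))) (m (w (g) (u (r))))) (m (s (r) (s (r) (g))))))  →  (m (w (w (w (u (r)) (u (r))) (m (u (r)))) (m (s (r) (s (r) (g))))))

normal form = (m (w (w (w (u (r)) (u (r))) (m (u (r)))) (m (s (r) (s (r) (g))))))


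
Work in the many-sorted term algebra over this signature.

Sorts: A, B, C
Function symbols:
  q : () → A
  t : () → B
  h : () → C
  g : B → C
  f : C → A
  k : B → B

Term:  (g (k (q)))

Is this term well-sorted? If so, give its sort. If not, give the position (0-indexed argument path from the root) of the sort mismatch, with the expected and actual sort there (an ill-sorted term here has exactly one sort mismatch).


ill-sorted at position [0, 0]: expected B, got A

    (q) : A
  (k (q)) : ✗ arg 0 at [0, 0] has sort A, expected B


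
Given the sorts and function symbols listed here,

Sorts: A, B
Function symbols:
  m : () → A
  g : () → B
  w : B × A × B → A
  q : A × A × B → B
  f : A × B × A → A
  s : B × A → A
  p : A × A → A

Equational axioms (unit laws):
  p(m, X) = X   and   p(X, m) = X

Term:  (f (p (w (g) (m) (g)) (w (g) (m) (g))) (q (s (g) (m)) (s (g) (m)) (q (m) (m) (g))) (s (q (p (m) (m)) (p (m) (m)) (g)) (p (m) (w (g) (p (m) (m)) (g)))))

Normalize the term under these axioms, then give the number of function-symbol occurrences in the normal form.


1. (f (p (w (g) (m) (g)) (w (g) (m) (g))) (q (s (g) (m)) (s (g) (m)) (q (m) (m) (g))) (s (q (p (m) (m)) (p (m) (m)) (g)) (p (m) (w (g) (p (m) (m)) (g)))))  →  (f (p (w (g) (m) (g)) (w (g) (m) (g))) (q (s (g) (m)) (s (g) (m)) (q (m) (m) (g))) (s (q (m) (p (m) (m)) (g)) (p (m) (w (g) (p (m) (m)) (g)))))
2. (f (p (w (g) (m) (g)) (w (g) (m) (g))) (q (s (g) (m)) (s (g) (m)) (q (m) (m) (g))) (s (q (m) (p (m) (m)) (g)) (p (m) (w (g) (p (m) (m)) (g)))))  →  (f (p (w (g) (m) (g)) (w (g) (m) (g))) (q (s (g) (m)) (s (g) (m)) (q (m) (m) (g))) (s (q (m) (m) (g)) (p (m) (w (g) (p (m) (m)) (g)))))
3. (f (p (w (g) (m) (g)) (w (g) (m) (g))) (q (s (g) (m)) (s (g) (m)) (q (m) (m) (g))) (s (q (m) (m) (g)) (p (m) (w (g) (p (m) (m)) (g)))))  →  (f (p (w (g) (m) (g)) (w (g) (m) (g))) (q (s (g) (m)) (s (g) (m)) (q (m) (m) (g))) (s (q (m) (m) (g)) (w (g) (p (m) (m)) (g))))
4. (f (p (w (g) (m) (g)) (w (g) (m) (g))) (q (s (g) (m)) (s (g) (m)) (q (m) (m) (g))) (s (q (m) (m) (g)) (w (g) (p (m) (m)) (g))))  →  (f (p (w (g) (m) (g)) (w (g) (m) (g))) (q (s (g) (m)) (s (g) (m)) (q (m) (m) (g))) (s (q (m) (m) (g)) (w (g) (m) (g))))
normal form: (f (p (w (g) (m) (g)) (w (g) (m) (g))) (q (s (g) (m)) (s (g) (m)) (q (m) (m) (g))) (s (q (m) (m) (g)) (w (g) (m) (g))))

size = 30


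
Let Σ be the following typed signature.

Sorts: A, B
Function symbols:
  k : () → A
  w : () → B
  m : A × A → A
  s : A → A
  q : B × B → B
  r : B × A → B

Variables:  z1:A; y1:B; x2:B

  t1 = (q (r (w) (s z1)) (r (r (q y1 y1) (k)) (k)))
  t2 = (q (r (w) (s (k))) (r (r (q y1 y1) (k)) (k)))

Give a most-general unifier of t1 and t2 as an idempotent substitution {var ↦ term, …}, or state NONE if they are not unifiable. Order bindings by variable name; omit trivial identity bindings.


{z1 ↦ (k)}


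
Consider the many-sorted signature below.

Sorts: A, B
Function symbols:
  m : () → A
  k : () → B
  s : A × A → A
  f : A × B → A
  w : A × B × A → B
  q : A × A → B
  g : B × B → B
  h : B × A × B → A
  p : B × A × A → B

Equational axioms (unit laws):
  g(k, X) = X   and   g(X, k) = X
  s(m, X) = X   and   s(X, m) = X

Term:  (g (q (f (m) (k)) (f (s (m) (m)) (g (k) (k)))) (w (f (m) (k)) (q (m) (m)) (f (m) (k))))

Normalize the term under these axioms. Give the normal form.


1. (g (q (f (m) (k)) (f (s (m) (m)) (g (k) (k)))) (w (f (m) (k)) (q (m) (m)) (f (m) (k))))  →  (g (q (f (m) (k)) (f (m) (g (k) (k)))) (w (f (m) (k)) (q (m) (m)) (f (m) (k))))
2. (g (q (f (m) (k)) (f (m) (g (k) (k)))) (w (f (m) (k)) (q (m) (m)) (f (m) (k))))  →  (g (q (f (m) (k)) (f (m) (k))) (w (f (m) (k)) (q (m) (m)) (f (m) (k))))

normal form = (g (q (f (m) (k)) (f (m) (k))) (w (f (m) (k)) (q (m) (m)) (f (m) (k))))


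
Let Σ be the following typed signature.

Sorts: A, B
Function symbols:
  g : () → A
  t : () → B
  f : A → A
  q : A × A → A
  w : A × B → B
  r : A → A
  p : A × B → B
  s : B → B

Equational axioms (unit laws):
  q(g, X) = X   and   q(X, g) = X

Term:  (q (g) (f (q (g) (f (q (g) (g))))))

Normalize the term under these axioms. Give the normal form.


1. (q (g) (f (q (g) (f (q (g) (g))))))  →  (f (q (g) (f (q (g) (g)))))
2. (f (q (g) (f (q (g) (g)))))  →  (f (f (q (g) (g))))
3. (f (f (q (g) (g))))  →  (f (f (g)))

normal form = (f (f (g)))


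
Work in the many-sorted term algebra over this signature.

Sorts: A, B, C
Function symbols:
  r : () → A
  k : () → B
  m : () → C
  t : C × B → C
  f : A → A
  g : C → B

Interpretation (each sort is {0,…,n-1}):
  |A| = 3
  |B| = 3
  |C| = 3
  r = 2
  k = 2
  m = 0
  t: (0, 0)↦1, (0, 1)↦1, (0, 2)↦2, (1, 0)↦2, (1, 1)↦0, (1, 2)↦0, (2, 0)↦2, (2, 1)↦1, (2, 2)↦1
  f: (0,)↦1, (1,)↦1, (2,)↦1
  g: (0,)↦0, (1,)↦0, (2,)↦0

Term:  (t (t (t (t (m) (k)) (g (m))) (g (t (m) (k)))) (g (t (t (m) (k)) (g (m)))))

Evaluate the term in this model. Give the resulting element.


value = 2

  m = 0
  k = 2
  (t (m) (k)) = t(0, 2) = 2
  m = 0
  (g (m)) = g(0,) = 0
  (t (t (m) (k)) (g (m))) = t(2, 0) = 2
  m = 0
  k = 2
  (t (m) (k)) = t(0, 2) = 2
  (g (t (m) (k))) = g(2,) = 0
  (t (t (t (m) (k)) (g (m))) (g (t (m) (k)))) = t(2, 0) = 2
  m = 0
  k = 2
  (t (m) (k)) = t(0, 2) = 2
  m = 0
  (g (m)) = g(0,) = 0
  (t (t (m) (k)) (g (m))) = t(2, 0) = 2
  (g (t (t (m) (k)) (g (m)))) = g(2,) = 0
  (t (t (t (t (m) (k)) (g (m))) (g (t (m) (k)))) (g (t (t (m) (k)) (g (m))))) = t(2, 0) = 2


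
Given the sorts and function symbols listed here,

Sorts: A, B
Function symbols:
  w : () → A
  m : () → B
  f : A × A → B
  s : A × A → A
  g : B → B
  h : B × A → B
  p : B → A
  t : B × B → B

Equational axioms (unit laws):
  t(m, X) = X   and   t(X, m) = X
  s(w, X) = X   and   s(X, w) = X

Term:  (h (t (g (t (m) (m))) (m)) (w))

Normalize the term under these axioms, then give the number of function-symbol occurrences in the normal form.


size = 4

1. (h (t (g (t (m) (m))) (m)) (w))  →  (h (g (t (m) (m))) (w))
2. (h (g (t (m) (m))) (w))  →  (h (g (m)) (w))
normal form: (h (g (m)) (w))


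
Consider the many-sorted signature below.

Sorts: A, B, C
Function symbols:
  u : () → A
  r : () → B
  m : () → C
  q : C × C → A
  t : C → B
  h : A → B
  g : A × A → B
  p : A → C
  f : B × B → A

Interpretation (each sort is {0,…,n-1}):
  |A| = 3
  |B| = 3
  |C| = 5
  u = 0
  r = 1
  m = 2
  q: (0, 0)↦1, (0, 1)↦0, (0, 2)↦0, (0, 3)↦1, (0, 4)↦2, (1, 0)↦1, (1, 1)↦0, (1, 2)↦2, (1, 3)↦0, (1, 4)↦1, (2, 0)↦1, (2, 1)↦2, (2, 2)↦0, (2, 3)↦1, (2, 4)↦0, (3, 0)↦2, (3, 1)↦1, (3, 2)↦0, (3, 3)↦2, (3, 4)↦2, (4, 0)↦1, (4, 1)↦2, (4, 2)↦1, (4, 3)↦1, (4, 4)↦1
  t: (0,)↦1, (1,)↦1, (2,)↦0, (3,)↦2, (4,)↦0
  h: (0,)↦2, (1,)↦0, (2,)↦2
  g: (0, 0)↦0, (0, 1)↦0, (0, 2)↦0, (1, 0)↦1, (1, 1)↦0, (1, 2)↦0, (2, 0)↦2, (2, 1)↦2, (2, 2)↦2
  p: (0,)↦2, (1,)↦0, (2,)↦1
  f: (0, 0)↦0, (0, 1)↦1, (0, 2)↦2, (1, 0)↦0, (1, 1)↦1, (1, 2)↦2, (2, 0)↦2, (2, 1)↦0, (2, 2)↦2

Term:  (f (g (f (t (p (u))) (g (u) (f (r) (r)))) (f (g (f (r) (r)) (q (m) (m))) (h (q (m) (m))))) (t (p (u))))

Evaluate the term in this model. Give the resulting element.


  u = 0
  (p (u)) = p(0,) = 2
  (t (p (u))) = t(2,) = 0
  u = 0
  r = 1
  r = 1
  (f (r) (r)) = f(1, 1) = 1
  (g (u) (f (r) (r))) = g(0, 1) = 0
  (f (t (p (u))) (g (u) (f (r) (r)))) = f(0, 0) = 0
  r = 1
  r = 1
  (f (r) (r)) = f(1, 1) = 1
  m = 2
  m = 2
  (q (m) (m)) = q(2, 2) = 0
  (g (f (r) (r)) (q (m) (m))) = g(1, 0) = 1
  m = 2
  m = 2
  (q (m) (m)) = q(2, 2) = 0
  (h (q (m) (m))) = h(0,) = 2
  (f (g (f (r) (r)) (q (m) (m))) (h (q (m) (m)))) = f(1, 2) = 2
  (g (f (t (p (u))) (g (u) (f (r) (r)))) (f (g (f (r) (r)) (q (m) (m))) (h (q (m) (m))))) = g(0, 2) = 0
  u = 0
  (p (u)) = p(0,) = 2
  (t (p (u))) = t(2,) = 0
  (f (g (f (t (p (u))) (g (u) (f (r) (r)))) (f (g (f (r) (r)) (q (m) (m))) (h (q (m) (m))))) (t (p (u)))) = f(0, 0) = 0

value = 0


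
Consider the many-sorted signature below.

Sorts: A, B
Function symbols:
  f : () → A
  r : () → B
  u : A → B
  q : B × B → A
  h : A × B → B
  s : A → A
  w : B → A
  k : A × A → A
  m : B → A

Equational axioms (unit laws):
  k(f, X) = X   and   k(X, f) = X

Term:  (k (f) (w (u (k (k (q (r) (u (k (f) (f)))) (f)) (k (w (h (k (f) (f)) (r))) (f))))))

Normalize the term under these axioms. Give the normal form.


normal form = (w (u (k (q (r) (u (f))) (w (h (f) (r))))))

1. (k (f) (w (u (k (k (q (r) (u (k (f) (f)))) (f)) (k (w (h (k (f) (f)) (r))) (f))))))  →  (w (u (k (k (q (r) (u (k (f) (f)))) (f)) (k (w (h (k (f) (f)) (r))) (f)))))
2. (w (u (k (k (q (r) (u (k (f) (f)))) (f)) (k (w (h (k (f) (f)) (r))) (f)))))  →  (w (u (k (q (r) (u (k (f) (f)))) (k (w (h (k (f) (f)) (r))) (f)))))
3. (w (u (k (q (r) (u (k (f) (f)))) (k (w (h (k (f) (f)) (r))) (f)))))  →  (w (u (k (q (r) (u (f))) (k (w (h (k (f) (f)) (r))) (f)))))
4. (w (u (k (q (r) (u (f))) (k (w (h (k (f) (f)) (r))) (f)))))  →  (w (u (k (q (r) (u (f))) (w (h (k (f) (f)) (r))))))
5. (w (u (k (q (r) (u (f))) (w (h (k (f) (f)) (r))))))  →  (w (u (k (q (r) (u (f))) (w (h (f) (r))))))


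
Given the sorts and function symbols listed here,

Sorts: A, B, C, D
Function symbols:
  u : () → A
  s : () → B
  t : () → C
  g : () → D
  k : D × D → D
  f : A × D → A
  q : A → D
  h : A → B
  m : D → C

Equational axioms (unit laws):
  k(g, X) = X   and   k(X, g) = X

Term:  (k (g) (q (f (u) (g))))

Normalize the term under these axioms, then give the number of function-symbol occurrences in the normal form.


size = 4

1. (k (g) (q (f (u) (g))))  →  (q (f (u) (g)))
normal form: (q (f (u) (g)))


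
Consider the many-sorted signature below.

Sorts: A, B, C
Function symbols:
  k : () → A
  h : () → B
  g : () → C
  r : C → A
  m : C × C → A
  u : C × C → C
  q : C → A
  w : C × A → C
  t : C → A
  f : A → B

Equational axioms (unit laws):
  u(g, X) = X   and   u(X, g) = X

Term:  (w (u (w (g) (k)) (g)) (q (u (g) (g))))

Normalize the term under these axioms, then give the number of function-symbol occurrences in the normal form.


1. (w (u (w (g) (k)) (g)) (q (u (g) (g))))  →  (w (w (g) (k)) (q (u (g) (g))))
2. (w (w (g) (k)) (q (u (g) (g))))  →  (w (w (g) (k)) (q (g)))
normal form: (w (w (g) (k)) (q (g)))

size = 6


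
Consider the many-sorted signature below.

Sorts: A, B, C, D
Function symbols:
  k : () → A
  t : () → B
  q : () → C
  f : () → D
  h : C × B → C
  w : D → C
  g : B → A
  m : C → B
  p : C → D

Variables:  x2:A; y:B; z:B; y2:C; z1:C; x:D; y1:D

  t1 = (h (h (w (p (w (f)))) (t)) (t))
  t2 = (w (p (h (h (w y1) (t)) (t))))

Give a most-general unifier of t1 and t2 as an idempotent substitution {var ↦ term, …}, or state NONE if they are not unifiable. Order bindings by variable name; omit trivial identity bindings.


NONE (not unifiable)

head clash or occurs-check failure — not unifiable


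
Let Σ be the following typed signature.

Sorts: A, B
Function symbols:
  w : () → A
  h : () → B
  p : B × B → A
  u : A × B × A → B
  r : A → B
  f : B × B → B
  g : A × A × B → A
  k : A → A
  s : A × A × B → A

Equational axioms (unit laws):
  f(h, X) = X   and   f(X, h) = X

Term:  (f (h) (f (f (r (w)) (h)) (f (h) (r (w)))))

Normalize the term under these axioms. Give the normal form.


normal form = (f (r (w)) (r (w)))

1. (f (h) (f (f (r (w)) (h)) (f (h) (r (w)))))  →  (f (f (r (w)) (h)) (f (h) (r (w))))
2. (f (f (r (w)) (h)) (f (h) (r (w))))  →  (f (r (w)) (f (h) (r (w))))
3. (f (r (w)) (f (h) (r (w))))  →  (f (r (w)) (r (w)))


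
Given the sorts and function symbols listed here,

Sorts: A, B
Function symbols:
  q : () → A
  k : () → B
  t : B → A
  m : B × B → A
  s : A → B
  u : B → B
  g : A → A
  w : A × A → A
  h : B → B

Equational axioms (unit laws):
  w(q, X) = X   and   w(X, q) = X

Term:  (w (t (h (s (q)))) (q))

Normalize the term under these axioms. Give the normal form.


1. (w (t (h (s (q)))) (q))  →  (t (h (s (q))))

normal form = (t (h (s (q))))


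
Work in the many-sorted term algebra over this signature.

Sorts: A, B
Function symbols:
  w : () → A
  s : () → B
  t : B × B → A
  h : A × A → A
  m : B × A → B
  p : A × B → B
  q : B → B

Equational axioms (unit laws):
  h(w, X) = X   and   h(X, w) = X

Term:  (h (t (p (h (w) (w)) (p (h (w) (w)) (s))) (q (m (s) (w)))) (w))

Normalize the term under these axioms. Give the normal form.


1. (h (t (p (h (w) (w)) (p (h (w) (w)) (s))) (q (m (s) (w)))) (w))  →  (t (p (h (w) (w)) (p (h (w) (w)) (s))) (q (m (s) (w))))
2. (t (p (h (w) (w)) (p (h (w) (w)) (s))) (q (m (s) (w))))  →  (t (p (w) (p (h (w) (w)) (s))) (q (m (s) (w))))
3. (t (p (w) (p (h (w) (w)) (s))) (q (m (s) (w))))  →  (t (p (w) (p (w) (s))) (q (m (s) (w))))

normal form = (t (p (w) (p (w) (s))) (q (m (s) (w))))


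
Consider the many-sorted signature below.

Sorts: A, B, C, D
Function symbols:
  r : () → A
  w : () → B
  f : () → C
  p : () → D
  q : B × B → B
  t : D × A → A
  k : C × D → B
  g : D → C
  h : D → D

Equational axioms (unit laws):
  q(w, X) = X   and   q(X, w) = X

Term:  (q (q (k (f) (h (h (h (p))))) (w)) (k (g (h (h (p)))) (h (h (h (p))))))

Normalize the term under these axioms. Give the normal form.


normal form = (q (k (f) (h (h (h (p))))) (k (g (h (h (p)))) (h (h (h (p))))))

1. (q (q (k (f) (h (h (h (p))))) (w)) (k (g (h (h (p)))) (h (h (h (p))))))  →  (q (k (f) (h (h (h (p))))) (k (g (h (h (p)))) (h (h (h (p))))))


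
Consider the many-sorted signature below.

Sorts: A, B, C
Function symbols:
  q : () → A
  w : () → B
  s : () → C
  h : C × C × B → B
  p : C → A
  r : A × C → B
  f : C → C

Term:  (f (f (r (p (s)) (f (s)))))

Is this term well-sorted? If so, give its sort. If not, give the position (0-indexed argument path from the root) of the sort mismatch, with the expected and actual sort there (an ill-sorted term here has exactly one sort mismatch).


ill-sorted at position [0, 0]: expected C, got B

        (s) : C
      (p (s)) : A
        (s) : C
      (f (s)) : C
    (r (p (s)) (f (s))) : B
  (f (r (p (s)) (f (s)))) : ✗ arg 0 at [0, 0] has sort B, expected C


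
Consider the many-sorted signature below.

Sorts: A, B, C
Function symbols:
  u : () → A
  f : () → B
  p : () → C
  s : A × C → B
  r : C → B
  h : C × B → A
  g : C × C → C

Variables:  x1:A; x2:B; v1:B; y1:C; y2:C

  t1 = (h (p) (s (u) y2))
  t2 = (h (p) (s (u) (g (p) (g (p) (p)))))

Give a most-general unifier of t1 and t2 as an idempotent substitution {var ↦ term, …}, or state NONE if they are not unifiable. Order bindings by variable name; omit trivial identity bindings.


{y2 ↦ (g (p) (g (p) (p)))}


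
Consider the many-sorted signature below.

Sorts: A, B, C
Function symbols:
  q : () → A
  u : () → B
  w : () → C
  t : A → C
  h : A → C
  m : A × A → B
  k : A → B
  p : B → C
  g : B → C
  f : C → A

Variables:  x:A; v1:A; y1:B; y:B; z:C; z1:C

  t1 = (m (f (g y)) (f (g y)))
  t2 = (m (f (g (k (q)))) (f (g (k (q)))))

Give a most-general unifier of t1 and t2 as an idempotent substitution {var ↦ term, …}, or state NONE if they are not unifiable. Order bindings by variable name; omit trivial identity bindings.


{y ↦ (k (q))}


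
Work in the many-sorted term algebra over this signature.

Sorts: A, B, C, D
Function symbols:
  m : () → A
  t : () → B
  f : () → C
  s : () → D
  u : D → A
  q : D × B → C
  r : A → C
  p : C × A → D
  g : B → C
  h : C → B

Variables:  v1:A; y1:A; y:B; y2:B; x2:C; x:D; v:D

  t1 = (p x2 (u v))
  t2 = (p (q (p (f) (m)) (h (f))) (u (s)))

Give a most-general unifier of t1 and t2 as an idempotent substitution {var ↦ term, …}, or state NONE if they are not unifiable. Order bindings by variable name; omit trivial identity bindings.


{v ↦ (s), x2 ↦ (q (p (f) (m)) (h (f)))}


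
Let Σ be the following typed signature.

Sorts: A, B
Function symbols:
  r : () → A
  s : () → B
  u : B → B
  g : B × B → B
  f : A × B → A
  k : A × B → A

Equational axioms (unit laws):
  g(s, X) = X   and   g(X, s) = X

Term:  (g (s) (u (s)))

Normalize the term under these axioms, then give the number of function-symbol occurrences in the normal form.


1. (g (s) (u (s)))  →  (u (s))
normal form: (u (s))

size = 2


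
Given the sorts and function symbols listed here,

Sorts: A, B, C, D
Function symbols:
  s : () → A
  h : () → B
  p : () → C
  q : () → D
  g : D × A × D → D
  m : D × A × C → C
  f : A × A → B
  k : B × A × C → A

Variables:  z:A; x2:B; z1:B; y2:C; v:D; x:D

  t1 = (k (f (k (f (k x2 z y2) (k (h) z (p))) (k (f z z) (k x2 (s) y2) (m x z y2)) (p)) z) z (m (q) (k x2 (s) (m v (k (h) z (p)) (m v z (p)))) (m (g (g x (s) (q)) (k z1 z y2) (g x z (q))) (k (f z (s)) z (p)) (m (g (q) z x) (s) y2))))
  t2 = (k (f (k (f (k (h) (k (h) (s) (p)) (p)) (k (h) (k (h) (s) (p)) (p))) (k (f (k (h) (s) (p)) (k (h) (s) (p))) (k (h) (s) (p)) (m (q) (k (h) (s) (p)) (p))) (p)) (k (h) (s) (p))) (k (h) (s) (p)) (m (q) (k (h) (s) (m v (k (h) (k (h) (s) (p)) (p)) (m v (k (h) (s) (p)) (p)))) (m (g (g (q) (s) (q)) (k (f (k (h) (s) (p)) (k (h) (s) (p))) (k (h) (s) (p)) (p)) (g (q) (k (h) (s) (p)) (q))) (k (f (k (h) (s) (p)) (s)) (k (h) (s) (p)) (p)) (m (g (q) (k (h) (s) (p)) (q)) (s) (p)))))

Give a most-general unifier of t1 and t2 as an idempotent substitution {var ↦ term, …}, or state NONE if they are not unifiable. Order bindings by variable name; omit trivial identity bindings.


{x ↦ (q), x2 ↦ (h), y2 ↦ (p), z ↦ (k (h) (s) (p)), z1 ↦ (f (k (h) (s) (p)) (k (h) (s) (p)))}


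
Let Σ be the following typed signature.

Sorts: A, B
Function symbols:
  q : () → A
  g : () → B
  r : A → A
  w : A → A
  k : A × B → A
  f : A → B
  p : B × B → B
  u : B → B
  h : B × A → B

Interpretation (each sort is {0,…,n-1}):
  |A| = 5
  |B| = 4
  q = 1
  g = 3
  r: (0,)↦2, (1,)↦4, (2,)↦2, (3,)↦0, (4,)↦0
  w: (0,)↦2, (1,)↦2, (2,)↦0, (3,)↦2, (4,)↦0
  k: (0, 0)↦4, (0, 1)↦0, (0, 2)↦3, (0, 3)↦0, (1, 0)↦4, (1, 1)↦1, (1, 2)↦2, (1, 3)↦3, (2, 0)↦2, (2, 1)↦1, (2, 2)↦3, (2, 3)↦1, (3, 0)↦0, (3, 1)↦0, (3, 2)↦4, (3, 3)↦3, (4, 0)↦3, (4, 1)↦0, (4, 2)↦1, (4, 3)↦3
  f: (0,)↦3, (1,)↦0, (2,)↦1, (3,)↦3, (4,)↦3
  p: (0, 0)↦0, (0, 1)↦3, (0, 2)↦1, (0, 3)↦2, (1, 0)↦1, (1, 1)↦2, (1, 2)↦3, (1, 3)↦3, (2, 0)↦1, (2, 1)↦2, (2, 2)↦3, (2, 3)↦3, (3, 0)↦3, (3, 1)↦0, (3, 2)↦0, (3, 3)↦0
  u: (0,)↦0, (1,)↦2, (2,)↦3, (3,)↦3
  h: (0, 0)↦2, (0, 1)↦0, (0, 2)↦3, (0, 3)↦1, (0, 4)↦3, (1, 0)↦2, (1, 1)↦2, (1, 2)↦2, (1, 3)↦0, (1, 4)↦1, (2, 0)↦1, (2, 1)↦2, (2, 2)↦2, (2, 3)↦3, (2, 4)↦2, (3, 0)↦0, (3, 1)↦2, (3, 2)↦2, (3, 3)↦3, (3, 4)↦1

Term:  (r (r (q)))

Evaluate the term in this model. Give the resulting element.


  q = 1
  (r (q)) = r(1,) = 4
  (r (r (q))) = r(4,) = 0

value = 0


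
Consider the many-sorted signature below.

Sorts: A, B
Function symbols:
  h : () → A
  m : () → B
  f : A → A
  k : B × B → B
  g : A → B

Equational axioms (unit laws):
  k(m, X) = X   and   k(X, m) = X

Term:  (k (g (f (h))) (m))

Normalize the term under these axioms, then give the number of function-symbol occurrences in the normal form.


1. (k (g (f (h))) (m))  →  (g (f (h)))
normal form: (g (f (h)))

size = 3


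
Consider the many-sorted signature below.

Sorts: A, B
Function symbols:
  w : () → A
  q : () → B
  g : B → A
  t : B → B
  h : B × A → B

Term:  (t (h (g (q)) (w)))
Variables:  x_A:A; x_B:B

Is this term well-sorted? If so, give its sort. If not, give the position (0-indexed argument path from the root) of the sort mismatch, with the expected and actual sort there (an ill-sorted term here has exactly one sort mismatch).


ill-sorted at position [0, 0]: expected B, got A

      (q) : B
    (g (q)) : A
    (w) : A
  (h (g (q)) (w)) : ✗ arg 0 at [0, 0] has sort A, expected B


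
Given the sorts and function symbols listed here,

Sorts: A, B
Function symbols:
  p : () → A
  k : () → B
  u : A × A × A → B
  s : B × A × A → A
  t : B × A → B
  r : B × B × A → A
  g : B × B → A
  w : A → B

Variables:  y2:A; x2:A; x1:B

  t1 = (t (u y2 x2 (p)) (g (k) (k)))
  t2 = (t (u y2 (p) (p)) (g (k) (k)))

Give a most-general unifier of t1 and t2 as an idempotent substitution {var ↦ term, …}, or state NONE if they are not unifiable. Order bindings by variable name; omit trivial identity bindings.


{x2 ↦ (p)}


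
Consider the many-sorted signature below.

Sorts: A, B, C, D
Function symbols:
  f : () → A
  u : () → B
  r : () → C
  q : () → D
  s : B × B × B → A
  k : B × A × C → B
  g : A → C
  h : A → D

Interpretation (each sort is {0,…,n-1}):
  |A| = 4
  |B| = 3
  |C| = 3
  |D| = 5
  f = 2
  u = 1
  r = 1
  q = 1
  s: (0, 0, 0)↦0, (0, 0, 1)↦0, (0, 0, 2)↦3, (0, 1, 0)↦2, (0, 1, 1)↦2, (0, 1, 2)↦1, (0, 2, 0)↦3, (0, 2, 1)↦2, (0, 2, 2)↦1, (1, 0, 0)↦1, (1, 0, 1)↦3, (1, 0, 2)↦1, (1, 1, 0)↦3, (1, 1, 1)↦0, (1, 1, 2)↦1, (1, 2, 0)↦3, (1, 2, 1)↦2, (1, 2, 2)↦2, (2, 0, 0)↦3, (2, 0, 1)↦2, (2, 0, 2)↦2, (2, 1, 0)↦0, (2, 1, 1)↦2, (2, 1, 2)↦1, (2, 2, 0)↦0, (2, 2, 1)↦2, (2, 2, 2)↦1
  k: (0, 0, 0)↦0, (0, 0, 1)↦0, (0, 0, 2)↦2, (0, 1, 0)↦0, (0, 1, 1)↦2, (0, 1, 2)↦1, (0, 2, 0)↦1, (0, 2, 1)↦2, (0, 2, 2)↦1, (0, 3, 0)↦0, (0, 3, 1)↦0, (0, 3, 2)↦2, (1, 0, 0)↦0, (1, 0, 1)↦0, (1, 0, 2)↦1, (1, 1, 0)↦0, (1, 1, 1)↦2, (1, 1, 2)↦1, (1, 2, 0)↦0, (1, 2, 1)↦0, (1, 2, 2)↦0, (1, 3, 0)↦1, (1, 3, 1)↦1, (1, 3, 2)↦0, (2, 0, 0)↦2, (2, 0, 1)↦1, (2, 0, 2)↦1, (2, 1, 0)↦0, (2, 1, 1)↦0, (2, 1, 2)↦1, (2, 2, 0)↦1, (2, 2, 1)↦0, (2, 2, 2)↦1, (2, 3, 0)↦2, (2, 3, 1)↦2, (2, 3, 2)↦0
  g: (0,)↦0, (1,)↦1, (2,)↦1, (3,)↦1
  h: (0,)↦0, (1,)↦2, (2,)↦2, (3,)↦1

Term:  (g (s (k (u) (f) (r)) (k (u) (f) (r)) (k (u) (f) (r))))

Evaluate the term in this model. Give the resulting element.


value = 0

  u = 1
  f = 2
  r = 1
  (k (u) (f) (r)) = k(1, 2, 1) = 0
  u = 1
  f = 2
  r = 1
  (k (u) (f) (r)) = k(1, 2, 1) = 0
  u = 1
  f = 2
  r = 1
  (k (u) (f) (r)) = k(1, 2, 1) = 0
  (s (k (u) (f) (r)) (k (u) (f) (r)) (k (u) (f) (r))) = s(0, 0, 0) = 0
  (g (s (k (u) (f) (r)) (k (u) (f) (r)) (k (u) (f) (r)))) = g(0,) = 0
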